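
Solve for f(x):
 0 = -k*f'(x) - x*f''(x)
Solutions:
 f(x) = C1 + x^(1 - re(k))*(C2*sin(log(x)*Abs(im(k))) + C3*cos(log(x)*im(k)))


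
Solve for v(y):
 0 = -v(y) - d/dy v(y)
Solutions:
 v(y) = C1*exp(-y)


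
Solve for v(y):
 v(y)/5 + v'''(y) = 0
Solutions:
 v(y) = C3*exp(-5^(2/3)*y/5) + (C1*sin(sqrt(3)*5^(2/3)*y/10) + C2*cos(sqrt(3)*5^(2/3)*y/10))*exp(5^(2/3)*y/10)


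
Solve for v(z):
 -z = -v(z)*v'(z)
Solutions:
 v(z) = -sqrt(C1 + z^2)
 v(z) = sqrt(C1 + z^2)


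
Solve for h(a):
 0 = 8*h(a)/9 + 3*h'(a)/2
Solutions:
 h(a) = C1*exp(-16*a/27)


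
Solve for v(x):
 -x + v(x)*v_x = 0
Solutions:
 v(x) = -sqrt(C1 + x^2)
 v(x) = sqrt(C1 + x^2)


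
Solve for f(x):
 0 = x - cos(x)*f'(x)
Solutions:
 f(x) = C1 + Integral(x/cos(x), x)


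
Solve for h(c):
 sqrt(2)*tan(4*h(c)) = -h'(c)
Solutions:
 h(c) = -asin(C1*exp(-4*sqrt(2)*c))/4 + pi/4
 h(c) = asin(C1*exp(-4*sqrt(2)*c))/4


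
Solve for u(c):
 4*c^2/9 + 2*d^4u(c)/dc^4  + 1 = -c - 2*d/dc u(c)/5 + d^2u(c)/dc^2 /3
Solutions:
 u(c) = C1 + C2*exp(c*(5*20^(1/3)/(sqrt(2866) + 54)^(1/3) + 50^(1/3)*(sqrt(2866) + 54)^(1/3))/60)*sin(sqrt(3)*c*(-50^(1/3)*(sqrt(2866) + 54)^(1/3) + 5*20^(1/3)/(sqrt(2866) + 54)^(1/3))/60) + C3*exp(c*(5*20^(1/3)/(sqrt(2866) + 54)^(1/3) + 50^(1/3)*(sqrt(2866) + 54)^(1/3))/60)*cos(sqrt(3)*c*(-50^(1/3)*(sqrt(2866) + 54)^(1/3) + 5*20^(1/3)/(sqrt(2866) + 54)^(1/3))/60) + C4*exp(-c*(5*20^(1/3)/(sqrt(2866) + 54)^(1/3) + 50^(1/3)*(sqrt(2866) + 54)^(1/3))/30) - 10*c^3/27 - 235*c^2/108 - 1985*c/324


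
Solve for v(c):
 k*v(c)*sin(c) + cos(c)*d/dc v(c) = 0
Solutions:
 v(c) = C1*exp(k*log(cos(c)))


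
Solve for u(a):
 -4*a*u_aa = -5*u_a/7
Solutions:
 u(a) = C1 + C2*a^(33/28)


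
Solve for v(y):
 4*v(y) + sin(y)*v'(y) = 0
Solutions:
 v(y) = C1*(cos(y)^2 + 2*cos(y) + 1)/(cos(y)^2 - 2*cos(y) + 1)


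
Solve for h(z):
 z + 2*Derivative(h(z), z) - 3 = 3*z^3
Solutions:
 h(z) = C1 + 3*z^4/8 - z^2/4 + 3*z/2


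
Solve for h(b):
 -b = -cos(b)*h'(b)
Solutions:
 h(b) = C1 + Integral(b/cos(b), b)


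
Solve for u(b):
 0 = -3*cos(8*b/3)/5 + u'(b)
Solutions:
 u(b) = C1 + 9*sin(8*b/3)/40


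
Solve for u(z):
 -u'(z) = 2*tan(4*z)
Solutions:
 u(z) = C1 + log(cos(4*z))/2


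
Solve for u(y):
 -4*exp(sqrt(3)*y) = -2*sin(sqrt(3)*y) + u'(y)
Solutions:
 u(y) = C1 - 4*sqrt(3)*exp(sqrt(3)*y)/3 - 2*sqrt(3)*cos(sqrt(3)*y)/3


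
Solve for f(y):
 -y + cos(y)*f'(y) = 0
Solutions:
 f(y) = C1 + Integral(y/cos(y), y)


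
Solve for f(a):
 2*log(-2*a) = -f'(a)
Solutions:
 f(a) = C1 - 2*a*log(-a) + 2*a*(1 - log(2))


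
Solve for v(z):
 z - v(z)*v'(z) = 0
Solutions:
 v(z) = -sqrt(C1 + z^2)
 v(z) = sqrt(C1 + z^2)


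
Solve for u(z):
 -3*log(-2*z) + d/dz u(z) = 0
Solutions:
 u(z) = C1 + 3*z*log(-z) + 3*z*(-1 + log(2))


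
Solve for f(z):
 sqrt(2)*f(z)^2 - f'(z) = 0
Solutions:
 f(z) = -1/(C1 + sqrt(2)*z)


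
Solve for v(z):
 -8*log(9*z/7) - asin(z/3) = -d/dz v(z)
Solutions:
 v(z) = C1 + 8*z*log(z) + z*asin(z/3) - 8*z*log(7) - 8*z + 16*z*log(3) + sqrt(9 - z^2)


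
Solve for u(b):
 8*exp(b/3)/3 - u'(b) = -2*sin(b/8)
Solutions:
 u(b) = C1 + 8*exp(b/3) - 16*cos(b/8)


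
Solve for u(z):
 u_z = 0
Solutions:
 u(z) = C1


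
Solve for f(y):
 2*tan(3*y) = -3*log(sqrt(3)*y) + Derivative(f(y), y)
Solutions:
 f(y) = C1 + 3*y*log(y) - 3*y + 3*y*log(3)/2 - 2*log(cos(3*y))/3


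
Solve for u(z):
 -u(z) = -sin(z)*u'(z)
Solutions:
 u(z) = C1*sqrt(cos(z) - 1)/sqrt(cos(z) + 1)


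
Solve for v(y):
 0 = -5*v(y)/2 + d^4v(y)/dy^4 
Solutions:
 v(y) = C1*exp(-2^(3/4)*5^(1/4)*y/2) + C2*exp(2^(3/4)*5^(1/4)*y/2) + C3*sin(2^(3/4)*5^(1/4)*y/2) + C4*cos(2^(3/4)*5^(1/4)*y/2)


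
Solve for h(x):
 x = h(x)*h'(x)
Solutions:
 h(x) = -sqrt(C1 + x^2)
 h(x) = sqrt(C1 + x^2)


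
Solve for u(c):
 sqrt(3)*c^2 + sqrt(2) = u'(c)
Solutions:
 u(c) = C1 + sqrt(3)*c^3/3 + sqrt(2)*c


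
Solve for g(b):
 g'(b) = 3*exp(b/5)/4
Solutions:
 g(b) = C1 + 15*exp(b/5)/4


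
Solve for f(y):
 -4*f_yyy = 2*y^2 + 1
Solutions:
 f(y) = C1 + C2*y + C3*y^2 - y^5/120 - y^3/24


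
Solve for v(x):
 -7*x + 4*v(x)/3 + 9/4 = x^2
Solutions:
 v(x) = 3*x^2/4 + 21*x/4 - 27/16


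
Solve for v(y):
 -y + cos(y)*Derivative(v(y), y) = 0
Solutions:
 v(y) = C1 + Integral(y/cos(y), y)


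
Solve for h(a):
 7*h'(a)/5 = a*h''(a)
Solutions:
 h(a) = C1 + C2*a^(12/5)


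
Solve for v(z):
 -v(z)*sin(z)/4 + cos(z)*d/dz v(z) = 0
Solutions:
 v(z) = C1/cos(z)^(1/4)


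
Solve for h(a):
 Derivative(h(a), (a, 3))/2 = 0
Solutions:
 h(a) = C1 + C2*a + C3*a^2


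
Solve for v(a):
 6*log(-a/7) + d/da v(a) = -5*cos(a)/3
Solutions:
 v(a) = C1 - 6*a*log(-a) + 6*a + 6*a*log(7) - 5*sin(a)/3


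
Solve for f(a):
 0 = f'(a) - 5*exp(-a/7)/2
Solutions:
 f(a) = C1 - 35*exp(-a/7)/2


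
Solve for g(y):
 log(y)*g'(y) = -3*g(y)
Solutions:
 g(y) = C1*exp(-3*li(y))


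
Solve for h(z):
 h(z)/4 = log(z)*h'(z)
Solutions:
 h(z) = C1*exp(li(z)/4)


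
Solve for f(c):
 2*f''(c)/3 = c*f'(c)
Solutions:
 f(c) = C1 + C2*erfi(sqrt(3)*c/2)


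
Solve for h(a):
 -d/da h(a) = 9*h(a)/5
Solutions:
 h(a) = C1*exp(-9*a/5)


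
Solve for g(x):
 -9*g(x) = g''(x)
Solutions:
 g(x) = C1*sin(3*x) + C2*cos(3*x)


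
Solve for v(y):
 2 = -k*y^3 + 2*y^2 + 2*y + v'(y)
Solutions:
 v(y) = C1 + k*y^4/4 - 2*y^3/3 - y^2 + 2*y


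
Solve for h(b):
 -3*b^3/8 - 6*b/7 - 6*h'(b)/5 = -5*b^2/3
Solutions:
 h(b) = C1 - 5*b^4/64 + 25*b^3/54 - 5*b^2/14


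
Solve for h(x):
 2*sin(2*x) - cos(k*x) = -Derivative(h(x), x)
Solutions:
 h(x) = C1 + cos(2*x) + sin(k*x)/k


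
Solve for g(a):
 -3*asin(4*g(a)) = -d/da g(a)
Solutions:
 Integral(1/asin(4*_y), (_y, g(a))) = C1 + 3*a


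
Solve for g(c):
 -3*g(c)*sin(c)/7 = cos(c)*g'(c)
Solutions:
 g(c) = C1*cos(c)^(3/7)


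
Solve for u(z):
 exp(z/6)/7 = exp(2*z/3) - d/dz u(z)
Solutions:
 u(z) = C1 - 6*exp(z/6)/7 + 3*exp(2*z/3)/2


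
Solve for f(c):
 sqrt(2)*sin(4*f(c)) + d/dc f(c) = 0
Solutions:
 f(c) = -acos((-C1 - exp(8*sqrt(2)*c))/(C1 - exp(8*sqrt(2)*c)))/4 + pi/2
 f(c) = acos((-C1 - exp(8*sqrt(2)*c))/(C1 - exp(8*sqrt(2)*c)))/4


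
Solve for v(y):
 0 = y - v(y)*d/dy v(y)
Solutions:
 v(y) = -sqrt(C1 + y^2)
 v(y) = sqrt(C1 + y^2)


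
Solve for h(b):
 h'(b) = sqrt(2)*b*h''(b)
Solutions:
 h(b) = C1 + C2*b^(sqrt(2)/2 + 1)


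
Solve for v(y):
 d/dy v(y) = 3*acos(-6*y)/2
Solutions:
 v(y) = C1 + 3*y*acos(-6*y)/2 + sqrt(1 - 36*y^2)/4


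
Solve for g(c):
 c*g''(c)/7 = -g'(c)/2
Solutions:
 g(c) = C1 + C2/c^(5/2)


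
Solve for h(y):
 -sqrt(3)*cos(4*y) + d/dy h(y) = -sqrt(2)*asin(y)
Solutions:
 h(y) = C1 - sqrt(2)*(y*asin(y) + sqrt(1 - y^2)) + sqrt(3)*sin(4*y)/4


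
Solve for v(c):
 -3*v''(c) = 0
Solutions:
 v(c) = C1 + C2*c


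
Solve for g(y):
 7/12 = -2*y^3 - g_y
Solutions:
 g(y) = C1 - y^4/2 - 7*y/12


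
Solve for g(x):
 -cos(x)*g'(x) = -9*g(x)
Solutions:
 g(x) = C1*sqrt(sin(x) + 1)*(sin(x)^4 + 4*sin(x)^3 + 6*sin(x)^2 + 4*sin(x) + 1)/(sqrt(sin(x) - 1)*(sin(x)^4 - 4*sin(x)^3 + 6*sin(x)^2 - 4*sin(x) + 1))


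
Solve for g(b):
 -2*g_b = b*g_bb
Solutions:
 g(b) = C1 + C2/b


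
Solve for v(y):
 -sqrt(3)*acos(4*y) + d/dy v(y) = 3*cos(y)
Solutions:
 v(y) = C1 + sqrt(3)*(y*acos(4*y) - sqrt(1 - 16*y^2)/4) + 3*sin(y)


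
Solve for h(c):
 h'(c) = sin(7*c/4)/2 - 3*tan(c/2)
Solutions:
 h(c) = C1 + 6*log(cos(c/2)) - 2*cos(7*c/4)/7


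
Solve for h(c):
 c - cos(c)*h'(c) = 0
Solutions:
 h(c) = C1 + Integral(c/cos(c), c)


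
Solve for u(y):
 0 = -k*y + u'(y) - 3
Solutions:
 u(y) = C1 + k*y^2/2 + 3*y


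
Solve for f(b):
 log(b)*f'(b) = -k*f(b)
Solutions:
 f(b) = C1*exp(-k*li(b))


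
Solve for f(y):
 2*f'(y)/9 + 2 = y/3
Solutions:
 f(y) = C1 + 3*y^2/4 - 9*y


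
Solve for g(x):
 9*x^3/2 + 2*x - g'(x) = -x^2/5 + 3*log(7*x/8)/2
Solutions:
 g(x) = C1 + 9*x^4/8 + x^3/15 + x^2 - 3*x*log(x)/2 - 2*x*log(7) + x*log(14)/2 + 3*x/2 + 4*x*log(2)


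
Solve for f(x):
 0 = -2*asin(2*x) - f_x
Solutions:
 f(x) = C1 - 2*x*asin(2*x) - sqrt(1 - 4*x^2)


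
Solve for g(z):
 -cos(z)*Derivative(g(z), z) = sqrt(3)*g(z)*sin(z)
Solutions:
 g(z) = C1*cos(z)^(sqrt(3))


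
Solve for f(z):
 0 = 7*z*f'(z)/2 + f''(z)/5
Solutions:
 f(z) = C1 + C2*erf(sqrt(35)*z/2)


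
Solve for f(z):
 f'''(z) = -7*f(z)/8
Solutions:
 f(z) = C3*exp(-7^(1/3)*z/2) + (C1*sin(sqrt(3)*7^(1/3)*z/4) + C2*cos(sqrt(3)*7^(1/3)*z/4))*exp(7^(1/3)*z/4)


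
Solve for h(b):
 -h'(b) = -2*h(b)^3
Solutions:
 h(b) = -sqrt(2)*sqrt(-1/(C1 + 2*b))/2
 h(b) = sqrt(2)*sqrt(-1/(C1 + 2*b))/2


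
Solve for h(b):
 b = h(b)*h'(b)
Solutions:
 h(b) = -sqrt(C1 + b^2)
 h(b) = sqrt(C1 + b^2)


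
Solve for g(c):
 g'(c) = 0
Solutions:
 g(c) = C1


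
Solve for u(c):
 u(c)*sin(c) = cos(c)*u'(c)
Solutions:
 u(c) = C1/cos(c)


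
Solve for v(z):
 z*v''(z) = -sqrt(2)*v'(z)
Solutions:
 v(z) = C1 + C2*z^(1 - sqrt(2))


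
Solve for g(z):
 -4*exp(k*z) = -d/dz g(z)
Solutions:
 g(z) = C1 + 4*exp(k*z)/k


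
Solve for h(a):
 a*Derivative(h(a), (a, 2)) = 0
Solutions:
 h(a) = C1 + C2*a


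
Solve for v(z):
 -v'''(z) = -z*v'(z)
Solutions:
 v(z) = C1 + Integral(C2*airyai(z) + C3*airybi(z), z)


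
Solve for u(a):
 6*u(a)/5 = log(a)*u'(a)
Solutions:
 u(a) = C1*exp(6*li(a)/5)


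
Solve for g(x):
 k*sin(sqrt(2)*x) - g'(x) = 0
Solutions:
 g(x) = C1 - sqrt(2)*k*cos(sqrt(2)*x)/2


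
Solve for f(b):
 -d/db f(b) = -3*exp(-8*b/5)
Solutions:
 f(b) = C1 - 15*exp(-8*b/5)/8


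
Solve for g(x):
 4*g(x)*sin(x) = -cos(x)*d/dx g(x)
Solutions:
 g(x) = C1*cos(x)^4


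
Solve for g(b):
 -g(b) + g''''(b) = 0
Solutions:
 g(b) = C1*exp(-b) + C2*exp(b) + C3*sin(b) + C4*cos(b)


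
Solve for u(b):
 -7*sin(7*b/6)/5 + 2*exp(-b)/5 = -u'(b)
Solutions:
 u(b) = C1 - 6*cos(7*b/6)/5 + 2*exp(-b)/5


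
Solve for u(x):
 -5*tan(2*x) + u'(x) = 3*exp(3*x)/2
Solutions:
 u(x) = C1 + exp(3*x)/2 - 5*log(cos(2*x))/2


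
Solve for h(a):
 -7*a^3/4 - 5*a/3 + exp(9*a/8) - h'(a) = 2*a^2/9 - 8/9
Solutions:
 h(a) = C1 - 7*a^4/16 - 2*a^3/27 - 5*a^2/6 + 8*a/9 + 8*exp(9*a/8)/9


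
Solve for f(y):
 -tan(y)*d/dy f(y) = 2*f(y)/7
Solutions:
 f(y) = C1/sin(y)^(2/7)


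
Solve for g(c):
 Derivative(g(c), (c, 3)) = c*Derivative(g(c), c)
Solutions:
 g(c) = C1 + Integral(C2*airyai(c) + C3*airybi(c), c)


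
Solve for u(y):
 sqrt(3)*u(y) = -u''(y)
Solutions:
 u(y) = C1*sin(3^(1/4)*y) + C2*cos(3^(1/4)*y)


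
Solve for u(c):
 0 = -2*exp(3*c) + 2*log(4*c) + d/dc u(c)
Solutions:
 u(c) = C1 - 2*c*log(c) + 2*c*(1 - 2*log(2)) + 2*exp(3*c)/3


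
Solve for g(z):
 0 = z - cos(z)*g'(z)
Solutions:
 g(z) = C1 + Integral(z/cos(z), z)


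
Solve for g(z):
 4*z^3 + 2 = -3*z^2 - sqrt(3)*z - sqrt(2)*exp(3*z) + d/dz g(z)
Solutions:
 g(z) = C1 + z^4 + z^3 + sqrt(3)*z^2/2 + 2*z + sqrt(2)*exp(3*z)/3


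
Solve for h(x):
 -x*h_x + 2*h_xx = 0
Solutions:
 h(x) = C1 + C2*erfi(x/2)


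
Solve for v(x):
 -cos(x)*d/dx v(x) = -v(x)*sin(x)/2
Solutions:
 v(x) = C1/sqrt(cos(x))


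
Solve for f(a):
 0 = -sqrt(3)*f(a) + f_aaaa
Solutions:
 f(a) = C1*exp(-3^(1/8)*a) + C2*exp(3^(1/8)*a) + C3*sin(3^(1/8)*a) + C4*cos(3^(1/8)*a)


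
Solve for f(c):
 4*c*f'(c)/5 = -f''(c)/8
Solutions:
 f(c) = C1 + C2*erf(4*sqrt(5)*c/5)


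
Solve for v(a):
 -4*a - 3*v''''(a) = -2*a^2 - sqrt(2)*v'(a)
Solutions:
 v(a) = C1 + C4*exp(2^(1/6)*3^(2/3)*a/3) - sqrt(2)*a^3/3 + sqrt(2)*a^2 + (C2*sin(6^(1/6)*a/2) + C3*cos(6^(1/6)*a/2))*exp(-2^(1/6)*3^(2/3)*a/6)


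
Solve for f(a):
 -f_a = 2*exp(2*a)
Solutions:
 f(a) = C1 - exp(2*a)


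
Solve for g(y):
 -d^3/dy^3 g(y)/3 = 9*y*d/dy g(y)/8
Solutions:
 g(y) = C1 + Integral(C2*airyai(-3*y/2) + C3*airybi(-3*y/2), y)


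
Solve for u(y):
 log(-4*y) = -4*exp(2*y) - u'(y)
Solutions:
 u(y) = C1 - y*log(-y) + y*(1 - 2*log(2)) - 2*exp(2*y)


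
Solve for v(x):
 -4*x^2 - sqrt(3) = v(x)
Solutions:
 v(x) = -4*x^2 - sqrt(3)


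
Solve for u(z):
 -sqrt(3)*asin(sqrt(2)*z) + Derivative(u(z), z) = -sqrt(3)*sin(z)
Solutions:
 u(z) = C1 + sqrt(3)*(z*asin(sqrt(2)*z) + sqrt(2)*sqrt(1 - 2*z^2)/2) + sqrt(3)*cos(z)


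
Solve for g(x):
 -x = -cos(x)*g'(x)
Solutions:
 g(x) = C1 + Integral(x/cos(x), x)


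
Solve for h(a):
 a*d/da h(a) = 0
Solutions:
 h(a) = C1


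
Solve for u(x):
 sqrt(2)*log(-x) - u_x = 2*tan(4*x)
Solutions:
 u(x) = C1 + sqrt(2)*x*(log(-x) - 1) + log(cos(4*x))/2


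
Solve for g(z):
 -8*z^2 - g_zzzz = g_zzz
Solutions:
 g(z) = C1 + C2*z + C3*z^2 + C4*exp(-z) - 2*z^5/15 + 2*z^4/3 - 8*z^3/3


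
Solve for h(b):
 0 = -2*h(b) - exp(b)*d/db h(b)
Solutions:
 h(b) = C1*exp(2*exp(-b))


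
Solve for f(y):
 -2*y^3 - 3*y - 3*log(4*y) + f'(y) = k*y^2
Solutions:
 f(y) = C1 + k*y^3/3 + y^4/2 + 3*y^2/2 + 3*y*log(y) - 3*y + y*log(64)


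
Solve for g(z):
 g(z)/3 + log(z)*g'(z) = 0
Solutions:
 g(z) = C1*exp(-li(z)/3)


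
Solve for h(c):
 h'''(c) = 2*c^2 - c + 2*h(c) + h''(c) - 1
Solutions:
 h(c) = C1*exp(c*(-(3*sqrt(87) + 28)^(1/3) - 1/(3*sqrt(87) + 28)^(1/3) + 2)/6)*sin(sqrt(3)*c*(-(3*sqrt(87) + 28)^(1/3) + (3*sqrt(87) + 28)^(-1/3))/6) + C2*exp(c*(-(3*sqrt(87) + 28)^(1/3) - 1/(3*sqrt(87) + 28)^(1/3) + 2)/6)*cos(sqrt(3)*c*(-(3*sqrt(87) + 28)^(1/3) + (3*sqrt(87) + 28)^(-1/3))/6) + C3*exp(c*((3*sqrt(87) + 28)^(-1/3) + 1 + (3*sqrt(87) + 28)^(1/3))/3) - c^2 + c/2 + 3/2


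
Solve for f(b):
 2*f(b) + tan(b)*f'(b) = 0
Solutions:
 f(b) = C1/sin(b)^2


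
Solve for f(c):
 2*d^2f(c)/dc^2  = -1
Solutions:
 f(c) = C1 + C2*c - c^2/4


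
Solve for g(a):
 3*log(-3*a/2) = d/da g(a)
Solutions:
 g(a) = C1 + 3*a*log(-a) + 3*a*(-1 - log(2) + log(3))


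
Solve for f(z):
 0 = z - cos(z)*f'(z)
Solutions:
 f(z) = C1 + Integral(z/cos(z), z)


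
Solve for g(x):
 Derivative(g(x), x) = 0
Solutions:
 g(x) = C1


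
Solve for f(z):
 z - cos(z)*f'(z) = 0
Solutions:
 f(z) = C1 + Integral(z/cos(z), z)


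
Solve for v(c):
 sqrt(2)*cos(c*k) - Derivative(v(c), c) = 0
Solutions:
 v(c) = C1 + sqrt(2)*sin(c*k)/k


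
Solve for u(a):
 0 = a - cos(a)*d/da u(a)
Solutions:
 u(a) = C1 + Integral(a/cos(a), a)


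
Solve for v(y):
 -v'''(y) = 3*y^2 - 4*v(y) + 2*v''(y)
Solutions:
 v(y) = C1*exp(-y*(2*2^(2/3)/(3*sqrt(57) + 23)^(1/3) + 4 + 2^(1/3)*(3*sqrt(57) + 23)^(1/3))/6)*sin(2^(1/3)*sqrt(3)*y*(-(3*sqrt(57) + 23)^(1/3) + 2*2^(1/3)/(3*sqrt(57) + 23)^(1/3))/6) + C2*exp(-y*(2*2^(2/3)/(3*sqrt(57) + 23)^(1/3) + 4 + 2^(1/3)*(3*sqrt(57) + 23)^(1/3))/6)*cos(2^(1/3)*sqrt(3)*y*(-(3*sqrt(57) + 23)^(1/3) + 2*2^(1/3)/(3*sqrt(57) + 23)^(1/3))/6) + C3*exp(y*(-2 + 2*2^(2/3)/(3*sqrt(57) + 23)^(1/3) + 2^(1/3)*(3*sqrt(57) + 23)^(1/3))/3) + 3*y^2/4 + 3/4


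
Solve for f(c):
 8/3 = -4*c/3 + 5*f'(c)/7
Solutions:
 f(c) = C1 + 14*c^2/15 + 56*c/15


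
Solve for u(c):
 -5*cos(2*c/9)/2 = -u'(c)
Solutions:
 u(c) = C1 + 45*sin(2*c/9)/4


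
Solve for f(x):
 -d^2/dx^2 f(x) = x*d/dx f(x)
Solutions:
 f(x) = C1 + C2*erf(sqrt(2)*x/2)


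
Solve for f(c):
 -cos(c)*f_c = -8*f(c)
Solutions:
 f(c) = C1*(sin(c)^4 + 4*sin(c)^3 + 6*sin(c)^2 + 4*sin(c) + 1)/(sin(c)^4 - 4*sin(c)^3 + 6*sin(c)^2 - 4*sin(c) + 1)


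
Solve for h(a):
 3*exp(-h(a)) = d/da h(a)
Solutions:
 h(a) = log(C1 + 3*a)


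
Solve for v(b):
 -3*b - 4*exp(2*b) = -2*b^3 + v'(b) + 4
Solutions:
 v(b) = C1 + b^4/2 - 3*b^2/2 - 4*b - 2*exp(2*b)


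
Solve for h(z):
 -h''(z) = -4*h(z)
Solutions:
 h(z) = C1*exp(-2*z) + C2*exp(2*z)


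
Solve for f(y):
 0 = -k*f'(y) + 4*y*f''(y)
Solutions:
 f(y) = C1 + y^(re(k)/4 + 1)*(C2*sin(log(y)*Abs(im(k))/4) + C3*cos(log(y)*im(k)/4))


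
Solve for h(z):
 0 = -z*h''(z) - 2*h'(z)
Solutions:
 h(z) = C1 + C2/z


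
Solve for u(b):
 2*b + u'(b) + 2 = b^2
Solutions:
 u(b) = C1 + b^3/3 - b^2 - 2*b


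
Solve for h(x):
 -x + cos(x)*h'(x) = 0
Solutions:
 h(x) = C1 + Integral(x/cos(x), x)


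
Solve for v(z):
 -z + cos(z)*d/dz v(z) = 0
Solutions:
 v(z) = C1 + Integral(z/cos(z), z)


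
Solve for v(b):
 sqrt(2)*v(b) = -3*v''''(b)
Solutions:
 v(b) = (C1*sin(2^(5/8)*3^(3/4)*b/6) + C2*cos(2^(5/8)*3^(3/4)*b/6))*exp(-2^(5/8)*3^(3/4)*b/6) + (C3*sin(2^(5/8)*3^(3/4)*b/6) + C4*cos(2^(5/8)*3^(3/4)*b/6))*exp(2^(5/8)*3^(3/4)*b/6)


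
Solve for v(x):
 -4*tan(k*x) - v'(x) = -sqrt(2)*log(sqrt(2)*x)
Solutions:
 v(x) = C1 + sqrt(2)*x*(log(x) - 1) + sqrt(2)*x*log(2)/2 - 4*Piecewise((-log(cos(k*x))/k, Ne(k, 0)), (0, True))


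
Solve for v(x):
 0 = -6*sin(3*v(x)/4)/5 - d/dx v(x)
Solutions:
 6*x/5 + 2*log(cos(3*v(x)/4) - 1)/3 - 2*log(cos(3*v(x)/4) + 1)/3 = C1


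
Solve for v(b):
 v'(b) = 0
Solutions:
 v(b) = C1


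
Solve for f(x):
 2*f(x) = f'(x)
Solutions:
 f(x) = C1*exp(2*x)


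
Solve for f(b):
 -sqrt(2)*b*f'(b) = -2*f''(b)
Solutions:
 f(b) = C1 + C2*erfi(2^(1/4)*b/2)


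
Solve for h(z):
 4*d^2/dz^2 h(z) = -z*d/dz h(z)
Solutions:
 h(z) = C1 + C2*erf(sqrt(2)*z/4)


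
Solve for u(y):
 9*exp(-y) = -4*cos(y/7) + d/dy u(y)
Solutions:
 u(y) = C1 + 28*sin(y/7) - 9*exp(-y)


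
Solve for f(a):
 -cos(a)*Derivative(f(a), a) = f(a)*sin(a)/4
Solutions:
 f(a) = C1*cos(a)^(1/4)


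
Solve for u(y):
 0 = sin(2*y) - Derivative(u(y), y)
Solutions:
 u(y) = C1 - cos(2*y)/2


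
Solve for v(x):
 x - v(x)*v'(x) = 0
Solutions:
 v(x) = -sqrt(C1 + x^2)
 v(x) = sqrt(C1 + x^2)


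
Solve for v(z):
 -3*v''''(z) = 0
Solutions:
 v(z) = C1 + C2*z + C3*z^2 + C4*z^3


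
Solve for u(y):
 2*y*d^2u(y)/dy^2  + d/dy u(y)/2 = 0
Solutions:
 u(y) = C1 + C2*y^(3/4)


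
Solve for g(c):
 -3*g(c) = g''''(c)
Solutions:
 g(c) = (C1*sin(sqrt(2)*3^(1/4)*c/2) + C2*cos(sqrt(2)*3^(1/4)*c/2))*exp(-sqrt(2)*3^(1/4)*c/2) + (C3*sin(sqrt(2)*3^(1/4)*c/2) + C4*cos(sqrt(2)*3^(1/4)*c/2))*exp(sqrt(2)*3^(1/4)*c/2)


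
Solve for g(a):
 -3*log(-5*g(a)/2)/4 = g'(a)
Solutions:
 4*Integral(1/(log(-_y) - log(2) + log(5)), (_y, g(a)))/3 = C1 - a


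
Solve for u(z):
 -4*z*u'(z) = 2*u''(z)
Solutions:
 u(z) = C1 + C2*erf(z)


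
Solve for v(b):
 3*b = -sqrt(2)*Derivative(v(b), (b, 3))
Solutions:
 v(b) = C1 + C2*b + C3*b^2 - sqrt(2)*b^4/16


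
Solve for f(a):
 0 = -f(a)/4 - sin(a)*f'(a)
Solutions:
 f(a) = C1*(cos(a) + 1)^(1/8)/(cos(a) - 1)^(1/8)


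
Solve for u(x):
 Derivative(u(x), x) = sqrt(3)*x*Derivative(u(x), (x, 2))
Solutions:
 u(x) = C1 + C2*x^(sqrt(3)/3 + 1)


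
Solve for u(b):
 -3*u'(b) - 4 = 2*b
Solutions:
 u(b) = C1 - b^2/3 - 4*b/3


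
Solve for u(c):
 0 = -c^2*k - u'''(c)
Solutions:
 u(c) = C1 + C2*c + C3*c^2 - c^5*k/60


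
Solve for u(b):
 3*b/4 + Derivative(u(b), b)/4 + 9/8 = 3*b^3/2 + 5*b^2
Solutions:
 u(b) = C1 + 3*b^4/2 + 20*b^3/3 - 3*b^2/2 - 9*b/2


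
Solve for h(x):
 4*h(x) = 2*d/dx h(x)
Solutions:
 h(x) = C1*exp(2*x)


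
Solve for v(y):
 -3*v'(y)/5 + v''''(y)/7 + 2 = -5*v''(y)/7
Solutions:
 v(y) = C1 + C2*exp(-y*(-50*90^(1/3)/(189 + sqrt(73221))^(1/3) + 300^(1/3)*(189 + sqrt(73221))^(1/3))/60)*sin(10^(1/3)*3^(1/6)*y*(150/(189 + sqrt(73221))^(1/3) + 10^(1/3)*3^(2/3)*(189 + sqrt(73221))^(1/3))/60) + C3*exp(-y*(-50*90^(1/3)/(189 + sqrt(73221))^(1/3) + 300^(1/3)*(189 + sqrt(73221))^(1/3))/60)*cos(10^(1/3)*3^(1/6)*y*(150/(189 + sqrt(73221))^(1/3) + 10^(1/3)*3^(2/3)*(189 + sqrt(73221))^(1/3))/60) + C4*exp(y*(-50*90^(1/3)/(189 + sqrt(73221))^(1/3) + 300^(1/3)*(189 + sqrt(73221))^(1/3))/30) + 10*y/3


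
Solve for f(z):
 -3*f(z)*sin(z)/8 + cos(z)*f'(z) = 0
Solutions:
 f(z) = C1/cos(z)^(3/8)


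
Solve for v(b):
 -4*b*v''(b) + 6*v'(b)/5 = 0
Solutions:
 v(b) = C1 + C2*b^(13/10)


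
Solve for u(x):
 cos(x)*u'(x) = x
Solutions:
 u(x) = C1 + Integral(x/cos(x), x)


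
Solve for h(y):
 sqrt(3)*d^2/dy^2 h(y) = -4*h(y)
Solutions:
 h(y) = C1*sin(2*3^(3/4)*y/3) + C2*cos(2*3^(3/4)*y/3)


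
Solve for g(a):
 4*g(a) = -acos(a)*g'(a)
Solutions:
 g(a) = C1*exp(-4*Integral(1/acos(a), a))


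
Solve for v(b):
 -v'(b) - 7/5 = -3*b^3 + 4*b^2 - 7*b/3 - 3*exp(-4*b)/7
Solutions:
 v(b) = C1 + 3*b^4/4 - 4*b^3/3 + 7*b^2/6 - 7*b/5 - 3*exp(-4*b)/28


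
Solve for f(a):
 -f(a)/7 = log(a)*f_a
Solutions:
 f(a) = C1*exp(-li(a)/7)


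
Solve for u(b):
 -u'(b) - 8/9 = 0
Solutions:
 u(b) = C1 - 8*b/9


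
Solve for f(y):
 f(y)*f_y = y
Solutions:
 f(y) = -sqrt(C1 + y^2)
 f(y) = sqrt(C1 + y^2)


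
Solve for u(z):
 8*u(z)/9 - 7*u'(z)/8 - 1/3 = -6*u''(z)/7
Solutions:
 u(z) = (C1*sin(sqrt(64407)*z/288) + C2*cos(sqrt(64407)*z/288))*exp(49*z/96) + 3/8


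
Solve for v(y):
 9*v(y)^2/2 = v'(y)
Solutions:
 v(y) = -2/(C1 + 9*y)


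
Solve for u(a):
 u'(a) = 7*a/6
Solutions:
 u(a) = C1 + 7*a^2/12


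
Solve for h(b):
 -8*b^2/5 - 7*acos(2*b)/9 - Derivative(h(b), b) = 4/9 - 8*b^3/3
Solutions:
 h(b) = C1 + 2*b^4/3 - 8*b^3/15 - 7*b*acos(2*b)/9 - 4*b/9 + 7*sqrt(1 - 4*b^2)/18


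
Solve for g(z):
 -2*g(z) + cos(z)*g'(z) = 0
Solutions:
 g(z) = C1*(sin(z) + 1)/(sin(z) - 1)


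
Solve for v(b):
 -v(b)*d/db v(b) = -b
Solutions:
 v(b) = -sqrt(C1 + b^2)
 v(b) = sqrt(C1 + b^2)


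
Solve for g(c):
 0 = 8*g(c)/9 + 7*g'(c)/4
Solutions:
 g(c) = C1*exp(-32*c/63)


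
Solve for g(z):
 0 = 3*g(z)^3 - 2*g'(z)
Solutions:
 g(z) = -sqrt(-1/(C1 + 3*z))
 g(z) = sqrt(-1/(C1 + 3*z))


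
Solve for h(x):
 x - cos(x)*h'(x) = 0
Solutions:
 h(x) = C1 + Integral(x/cos(x), x)


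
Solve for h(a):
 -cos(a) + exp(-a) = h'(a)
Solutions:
 h(a) = C1 - sin(a) - exp(-a)


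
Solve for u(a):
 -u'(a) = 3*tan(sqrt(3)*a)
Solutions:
 u(a) = C1 + sqrt(3)*log(cos(sqrt(3)*a))


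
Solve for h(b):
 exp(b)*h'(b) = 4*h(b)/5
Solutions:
 h(b) = C1*exp(-4*exp(-b)/5)


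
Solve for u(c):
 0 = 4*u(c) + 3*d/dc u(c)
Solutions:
 u(c) = C1*exp(-4*c/3)


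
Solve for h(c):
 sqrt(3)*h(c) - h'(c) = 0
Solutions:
 h(c) = C1*exp(sqrt(3)*c)


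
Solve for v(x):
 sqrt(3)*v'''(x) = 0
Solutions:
 v(x) = C1 + C2*x + C3*x^2


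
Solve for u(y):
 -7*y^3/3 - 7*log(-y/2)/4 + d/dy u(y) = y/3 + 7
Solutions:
 u(y) = C1 + 7*y^4/12 + y^2/6 + 7*y*log(-y)/4 + 7*y*(3 - log(2))/4


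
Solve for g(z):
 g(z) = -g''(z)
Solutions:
 g(z) = C1*sin(z) + C2*cos(z)


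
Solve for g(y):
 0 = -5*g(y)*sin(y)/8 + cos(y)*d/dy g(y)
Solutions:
 g(y) = C1/cos(y)^(5/8)


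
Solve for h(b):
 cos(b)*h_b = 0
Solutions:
 h(b) = C1


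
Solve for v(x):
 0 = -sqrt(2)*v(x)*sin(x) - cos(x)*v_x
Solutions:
 v(x) = C1*cos(x)^(sqrt(2))


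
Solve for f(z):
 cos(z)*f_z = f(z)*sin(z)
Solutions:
 f(z) = C1/cos(z)


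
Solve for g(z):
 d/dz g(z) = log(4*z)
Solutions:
 g(z) = C1 + z*log(z) - z + z*log(4)


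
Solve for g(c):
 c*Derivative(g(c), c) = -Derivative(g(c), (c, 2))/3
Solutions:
 g(c) = C1 + C2*erf(sqrt(6)*c/2)


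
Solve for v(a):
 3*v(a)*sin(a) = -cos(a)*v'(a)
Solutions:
 v(a) = C1*cos(a)^3


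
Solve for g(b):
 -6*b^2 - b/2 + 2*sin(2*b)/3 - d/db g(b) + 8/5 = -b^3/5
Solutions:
 g(b) = C1 + b^4/20 - 2*b^3 - b^2/4 + 8*b/5 - cos(2*b)/3


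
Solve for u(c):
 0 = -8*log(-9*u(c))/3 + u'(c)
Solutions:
 -3*Integral(1/(log(-_y) + 2*log(3)), (_y, u(c)))/8 = C1 - c


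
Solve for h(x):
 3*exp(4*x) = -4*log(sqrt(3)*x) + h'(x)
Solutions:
 h(x) = C1 + 4*x*log(x) + 2*x*(-2 + log(3)) + 3*exp(4*x)/4


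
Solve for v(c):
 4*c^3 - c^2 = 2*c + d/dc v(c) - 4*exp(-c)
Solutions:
 v(c) = C1 + c^4 - c^3/3 - c^2 - 4*exp(-c)


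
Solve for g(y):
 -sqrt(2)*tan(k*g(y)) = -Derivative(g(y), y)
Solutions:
 g(y) = Piecewise((-asin(exp(C1*k + sqrt(2)*k*y))/k + pi/k, Ne(k, 0)), (nan, True))
 g(y) = Piecewise((asin(exp(C1*k + sqrt(2)*k*y))/k, Ne(k, 0)), (nan, True))


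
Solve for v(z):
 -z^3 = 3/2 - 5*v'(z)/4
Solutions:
 v(z) = C1 + z^4/5 + 6*z/5


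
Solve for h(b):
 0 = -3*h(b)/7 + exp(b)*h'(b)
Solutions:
 h(b) = C1*exp(-3*exp(-b)/7)


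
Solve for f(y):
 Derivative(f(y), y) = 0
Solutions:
 f(y) = C1


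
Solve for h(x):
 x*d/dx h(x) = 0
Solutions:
 h(x) = C1


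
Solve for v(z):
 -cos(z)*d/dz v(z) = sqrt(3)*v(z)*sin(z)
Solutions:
 v(z) = C1*cos(z)^(sqrt(3))


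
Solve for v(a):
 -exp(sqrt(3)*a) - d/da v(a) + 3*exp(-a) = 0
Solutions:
 v(a) = C1 - sqrt(3)*exp(sqrt(3)*a)/3 - 3*exp(-a)


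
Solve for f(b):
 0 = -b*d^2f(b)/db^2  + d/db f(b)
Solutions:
 f(b) = C1 + C2*b^2


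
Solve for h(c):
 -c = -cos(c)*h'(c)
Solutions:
 h(c) = C1 + Integral(c/cos(c), c)


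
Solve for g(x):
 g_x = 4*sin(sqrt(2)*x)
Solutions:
 g(x) = C1 - 2*sqrt(2)*cos(sqrt(2)*x)


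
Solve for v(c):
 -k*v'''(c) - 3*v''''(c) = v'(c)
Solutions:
 v(c) = C1 + C2*exp(-c*(2*2^(1/3)*k^2/(2*k^3 + sqrt(-4*k^6 + (2*k^3 + 243)^2) + 243)^(1/3) + 2*k + 2^(2/3)*(2*k^3 + sqrt(-4*k^6 + (2*k^3 + 243)^2) + 243)^(1/3))/18) + C3*exp(c*(-8*2^(1/3)*k^2/((-1 + sqrt(3)*I)*(2*k^3 + sqrt(-4*k^6 + (2*k^3 + 243)^2) + 243)^(1/3)) - 4*k + 2^(2/3)*(2*k^3 + sqrt(-4*k^6 + (2*k^3 + 243)^2) + 243)^(1/3) - 2^(2/3)*sqrt(3)*I*(2*k^3 + sqrt(-4*k^6 + (2*k^3 + 243)^2) + 243)^(1/3))/36) + C4*exp(c*(8*2^(1/3)*k^2/((1 + sqrt(3)*I)*(2*k^3 + sqrt(-4*k^6 + (2*k^3 + 243)^2) + 243)^(1/3)) - 4*k + 2^(2/3)*(2*k^3 + sqrt(-4*k^6 + (2*k^3 + 243)^2) + 243)^(1/3) + 2^(2/3)*sqrt(3)*I*(2*k^3 + sqrt(-4*k^6 + (2*k^3 + 243)^2) + 243)^(1/3))/36)


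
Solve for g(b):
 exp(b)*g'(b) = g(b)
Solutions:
 g(b) = C1*exp(-exp(-b))


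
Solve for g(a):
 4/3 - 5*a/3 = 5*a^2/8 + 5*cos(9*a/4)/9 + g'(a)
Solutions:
 g(a) = C1 - 5*a^3/24 - 5*a^2/6 + 4*a/3 - 20*sin(9*a/4)/81


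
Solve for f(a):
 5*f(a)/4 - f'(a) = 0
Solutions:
 f(a) = C1*exp(5*a/4)


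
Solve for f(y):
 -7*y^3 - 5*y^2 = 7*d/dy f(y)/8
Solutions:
 f(y) = C1 - 2*y^4 - 40*y^3/21


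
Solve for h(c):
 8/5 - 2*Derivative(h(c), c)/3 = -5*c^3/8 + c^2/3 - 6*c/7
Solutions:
 h(c) = C1 + 15*c^4/64 - c^3/6 + 9*c^2/14 + 12*c/5


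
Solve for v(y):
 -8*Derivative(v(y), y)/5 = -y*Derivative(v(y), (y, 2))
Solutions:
 v(y) = C1 + C2*y^(13/5)


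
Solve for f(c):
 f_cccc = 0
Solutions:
 f(c) = C1 + C2*c + C3*c^2 + C4*c^3


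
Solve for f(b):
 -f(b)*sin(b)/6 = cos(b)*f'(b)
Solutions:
 f(b) = C1*cos(b)^(1/6)


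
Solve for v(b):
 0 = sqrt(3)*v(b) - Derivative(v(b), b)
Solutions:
 v(b) = C1*exp(sqrt(3)*b)


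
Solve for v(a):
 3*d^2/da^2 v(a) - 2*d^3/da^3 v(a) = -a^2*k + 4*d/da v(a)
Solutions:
 v(a) = C1 + a^3*k/12 + 3*a^2*k/16 + a*k/32 + (C2*sin(sqrt(23)*a/4) + C3*cos(sqrt(23)*a/4))*exp(3*a/4)


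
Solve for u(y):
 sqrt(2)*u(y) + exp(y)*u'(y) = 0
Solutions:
 u(y) = C1*exp(sqrt(2)*exp(-y))


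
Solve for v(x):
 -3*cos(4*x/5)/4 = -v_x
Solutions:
 v(x) = C1 + 15*sin(4*x/5)/16


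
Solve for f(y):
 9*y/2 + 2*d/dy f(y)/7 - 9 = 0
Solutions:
 f(y) = C1 - 63*y^2/8 + 63*y/2


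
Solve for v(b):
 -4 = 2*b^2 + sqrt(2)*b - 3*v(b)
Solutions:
 v(b) = 2*b^2/3 + sqrt(2)*b/3 + 4/3


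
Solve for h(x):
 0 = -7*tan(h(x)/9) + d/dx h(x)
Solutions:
 h(x) = -9*asin(C1*exp(7*x/9)) + 9*pi
 h(x) = 9*asin(C1*exp(7*x/9))


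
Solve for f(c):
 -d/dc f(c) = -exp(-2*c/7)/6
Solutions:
 f(c) = C1 - 7*exp(-2*c/7)/12


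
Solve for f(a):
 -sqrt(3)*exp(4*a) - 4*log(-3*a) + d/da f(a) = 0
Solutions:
 f(a) = C1 + 4*a*log(-a) + 4*a*(-1 + log(3)) + sqrt(3)*exp(4*a)/4


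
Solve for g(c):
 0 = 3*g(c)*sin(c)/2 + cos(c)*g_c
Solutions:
 g(c) = C1*cos(c)^(3/2)


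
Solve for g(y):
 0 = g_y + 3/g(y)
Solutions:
 g(y) = -sqrt(C1 - 6*y)
 g(y) = sqrt(C1 - 6*y)


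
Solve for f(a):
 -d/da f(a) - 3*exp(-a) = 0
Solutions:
 f(a) = C1 + 3*exp(-a)


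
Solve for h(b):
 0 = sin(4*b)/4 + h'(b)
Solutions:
 h(b) = C1 + cos(4*b)/16


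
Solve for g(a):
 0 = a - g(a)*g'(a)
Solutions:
 g(a) = -sqrt(C1 + a^2)
 g(a) = sqrt(C1 + a^2)


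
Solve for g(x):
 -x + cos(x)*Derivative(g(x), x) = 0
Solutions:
 g(x) = C1 + Integral(x/cos(x), x)


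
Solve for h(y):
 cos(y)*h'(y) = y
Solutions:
 h(y) = C1 + Integral(y/cos(y), y)


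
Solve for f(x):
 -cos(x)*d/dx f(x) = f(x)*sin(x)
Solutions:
 f(x) = C1*cos(x)


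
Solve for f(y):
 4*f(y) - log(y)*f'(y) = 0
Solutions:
 f(y) = C1*exp(4*li(y))


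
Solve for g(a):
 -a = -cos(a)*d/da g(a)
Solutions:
 g(a) = C1 + Integral(a/cos(a), a)


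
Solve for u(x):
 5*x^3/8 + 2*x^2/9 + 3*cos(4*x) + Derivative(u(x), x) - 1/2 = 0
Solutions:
 u(x) = C1 - 5*x^4/32 - 2*x^3/27 + x/2 - 3*sin(4*x)/4


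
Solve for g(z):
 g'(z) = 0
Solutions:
 g(z) = C1


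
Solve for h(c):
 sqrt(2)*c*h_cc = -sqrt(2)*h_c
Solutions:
 h(c) = C1 + C2*log(c)


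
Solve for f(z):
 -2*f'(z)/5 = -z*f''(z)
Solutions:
 f(z) = C1 + C2*z^(7/5)


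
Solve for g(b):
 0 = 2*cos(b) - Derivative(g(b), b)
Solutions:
 g(b) = C1 + 2*sin(b)


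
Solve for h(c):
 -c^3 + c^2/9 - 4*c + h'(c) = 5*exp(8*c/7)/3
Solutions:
 h(c) = C1 + c^4/4 - c^3/27 + 2*c^2 + 35*exp(8*c/7)/24


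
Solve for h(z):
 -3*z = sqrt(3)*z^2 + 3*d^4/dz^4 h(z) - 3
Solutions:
 h(z) = C1 + C2*z + C3*z^2 + C4*z^3 - sqrt(3)*z^6/1080 - z^5/120 + z^4/24


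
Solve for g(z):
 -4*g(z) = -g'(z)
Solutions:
 g(z) = C1*exp(4*z)


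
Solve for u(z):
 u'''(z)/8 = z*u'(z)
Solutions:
 u(z) = C1 + Integral(C2*airyai(2*z) + C3*airybi(2*z), z)


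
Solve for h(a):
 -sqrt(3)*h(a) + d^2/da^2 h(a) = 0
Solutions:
 h(a) = C1*exp(-3^(1/4)*a) + C2*exp(3^(1/4)*a)


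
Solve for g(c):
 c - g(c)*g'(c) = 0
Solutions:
 g(c) = -sqrt(C1 + c^2)
 g(c) = sqrt(C1 + c^2)


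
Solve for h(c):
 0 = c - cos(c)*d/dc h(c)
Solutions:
 h(c) = C1 + Integral(c/cos(c), c)


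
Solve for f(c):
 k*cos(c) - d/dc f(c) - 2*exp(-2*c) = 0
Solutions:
 f(c) = C1 + k*sin(c) + exp(-2*c)


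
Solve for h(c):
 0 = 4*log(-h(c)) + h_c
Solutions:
 -li(-h(c)) = C1 - 4*c


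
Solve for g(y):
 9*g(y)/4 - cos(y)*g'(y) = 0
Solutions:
 g(y) = C1*(sin(y) + 1)^(9/8)/(sin(y) - 1)^(9/8)


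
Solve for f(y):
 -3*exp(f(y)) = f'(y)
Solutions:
 f(y) = log(1/(C1 + 3*y))


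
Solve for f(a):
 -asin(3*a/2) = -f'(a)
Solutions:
 f(a) = C1 + a*asin(3*a/2) + sqrt(4 - 9*a^2)/3


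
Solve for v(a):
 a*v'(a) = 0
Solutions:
 v(a) = C1


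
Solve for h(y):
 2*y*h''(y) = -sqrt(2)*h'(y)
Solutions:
 h(y) = C1 + C2*y^(1 - sqrt(2)/2)


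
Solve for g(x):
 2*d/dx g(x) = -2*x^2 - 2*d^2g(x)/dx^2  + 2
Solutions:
 g(x) = C1 + C2*exp(-x) - x^3/3 + x^2 - x


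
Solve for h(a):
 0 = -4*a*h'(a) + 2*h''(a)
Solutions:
 h(a) = C1 + C2*erfi(a)


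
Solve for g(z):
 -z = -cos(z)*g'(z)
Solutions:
 g(z) = C1 + Integral(z/cos(z), z)


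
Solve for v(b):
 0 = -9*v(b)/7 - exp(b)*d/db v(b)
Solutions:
 v(b) = C1*exp(9*exp(-b)/7)


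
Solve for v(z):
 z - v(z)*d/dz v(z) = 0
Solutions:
 v(z) = -sqrt(C1 + z^2)
 v(z) = sqrt(C1 + z^2)


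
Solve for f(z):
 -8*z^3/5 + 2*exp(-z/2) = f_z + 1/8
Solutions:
 f(z) = C1 - 2*z^4/5 - z/8 - 4*exp(-z/2)


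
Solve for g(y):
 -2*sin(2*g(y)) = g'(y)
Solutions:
 g(y) = pi - acos((-C1 - exp(8*y))/(C1 - exp(8*y)))/2
 g(y) = acos((-C1 - exp(8*y))/(C1 - exp(8*y)))/2


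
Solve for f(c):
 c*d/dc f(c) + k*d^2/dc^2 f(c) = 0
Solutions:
 f(c) = C1 + C2*sqrt(k)*erf(sqrt(2)*c*sqrt(1/k)/2)


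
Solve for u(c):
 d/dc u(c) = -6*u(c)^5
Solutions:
 u(c) = -I*(1/(C1 + 24*c))^(1/4)
 u(c) = I*(1/(C1 + 24*c))^(1/4)
 u(c) = -(1/(C1 + 24*c))^(1/4)
 u(c) = (1/(C1 + 24*c))^(1/4)


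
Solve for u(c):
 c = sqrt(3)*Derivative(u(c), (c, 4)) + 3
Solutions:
 u(c) = C1 + C2*c + C3*c^2 + C4*c^3 + sqrt(3)*c^5/360 - sqrt(3)*c^4/24


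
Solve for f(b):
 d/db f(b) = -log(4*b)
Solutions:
 f(b) = C1 - b*log(b) - b*log(4) + b


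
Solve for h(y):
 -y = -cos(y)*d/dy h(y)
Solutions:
 h(y) = C1 + Integral(y/cos(y), y)


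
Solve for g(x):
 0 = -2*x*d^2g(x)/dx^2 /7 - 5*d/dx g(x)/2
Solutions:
 g(x) = C1 + C2/x^(31/4)


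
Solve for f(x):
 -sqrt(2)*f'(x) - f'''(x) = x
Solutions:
 f(x) = C1 + C2*sin(2^(1/4)*x) + C3*cos(2^(1/4)*x) - sqrt(2)*x^2/4


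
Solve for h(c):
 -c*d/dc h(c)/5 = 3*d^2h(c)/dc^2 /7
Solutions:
 h(c) = C1 + C2*erf(sqrt(210)*c/30)


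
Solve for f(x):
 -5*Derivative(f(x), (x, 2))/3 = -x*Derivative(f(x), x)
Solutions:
 f(x) = C1 + C2*erfi(sqrt(30)*x/10)


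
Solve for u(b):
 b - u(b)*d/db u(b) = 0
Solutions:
 u(b) = -sqrt(C1 + b^2)
 u(b) = sqrt(C1 + b^2)


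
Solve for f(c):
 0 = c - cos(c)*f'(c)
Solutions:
 f(c) = C1 + Integral(c/cos(c), c)


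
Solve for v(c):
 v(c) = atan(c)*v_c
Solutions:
 v(c) = C1*exp(Integral(1/atan(c), c))


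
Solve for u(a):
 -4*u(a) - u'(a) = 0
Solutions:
 u(a) = C1*exp(-4*a)


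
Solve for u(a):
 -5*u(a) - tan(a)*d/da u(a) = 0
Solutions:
 u(a) = C1/sin(a)^5


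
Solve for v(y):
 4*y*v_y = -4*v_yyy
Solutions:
 v(y) = C1 + Integral(C2*airyai(-y) + C3*airybi(-y), y)


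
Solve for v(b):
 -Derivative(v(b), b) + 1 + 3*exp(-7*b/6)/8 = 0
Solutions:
 v(b) = C1 + b - 9*exp(-7*b/6)/28


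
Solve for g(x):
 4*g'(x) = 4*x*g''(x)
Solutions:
 g(x) = C1 + C2*x^2


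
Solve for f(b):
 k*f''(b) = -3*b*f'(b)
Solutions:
 f(b) = C1 + C2*sqrt(k)*erf(sqrt(6)*b*sqrt(1/k)/2)


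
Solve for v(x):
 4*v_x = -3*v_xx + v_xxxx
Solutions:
 v(x) = C1 + C2*exp(-x*((sqrt(3) + 2)^(-1/3) + (sqrt(3) + 2)^(1/3))/2)*sin(sqrt(3)*x*(-(sqrt(3) + 2)^(1/3) + (sqrt(3) + 2)^(-1/3))/2) + C3*exp(-x*((sqrt(3) + 2)^(-1/3) + (sqrt(3) + 2)^(1/3))/2)*cos(sqrt(3)*x*(-(sqrt(3) + 2)^(1/3) + (sqrt(3) + 2)^(-1/3))/2) + C4*exp(x*((sqrt(3) + 2)^(-1/3) + (sqrt(3) + 2)^(1/3)))


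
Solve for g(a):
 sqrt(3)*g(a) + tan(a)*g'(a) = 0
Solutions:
 g(a) = C1/sin(a)^(sqrt(3))


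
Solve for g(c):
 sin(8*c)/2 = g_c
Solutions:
 g(c) = C1 - cos(8*c)/16


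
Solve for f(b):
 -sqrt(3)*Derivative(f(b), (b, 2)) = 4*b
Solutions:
 f(b) = C1 + C2*b - 2*sqrt(3)*b^3/9


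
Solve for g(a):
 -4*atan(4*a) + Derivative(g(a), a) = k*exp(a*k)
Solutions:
 g(a) = C1 + 4*a*atan(4*a) + k*Piecewise((exp(a*k)/k, Ne(k, 0)), (a, True)) - log(16*a^2 + 1)/2


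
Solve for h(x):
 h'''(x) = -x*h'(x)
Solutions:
 h(x) = C1 + Integral(C2*airyai(-x) + C3*airybi(-x), x)


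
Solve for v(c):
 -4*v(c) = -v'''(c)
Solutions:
 v(c) = C3*exp(2^(2/3)*c) + (C1*sin(2^(2/3)*sqrt(3)*c/2) + C2*cos(2^(2/3)*sqrt(3)*c/2))*exp(-2^(2/3)*c/2)


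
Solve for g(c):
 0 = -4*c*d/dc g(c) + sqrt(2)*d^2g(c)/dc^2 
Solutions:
 g(c) = C1 + C2*erfi(2^(1/4)*c)


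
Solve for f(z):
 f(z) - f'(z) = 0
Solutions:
 f(z) = C1*exp(z)


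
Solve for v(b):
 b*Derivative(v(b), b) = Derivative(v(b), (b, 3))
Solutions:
 v(b) = C1 + Integral(C2*airyai(b) + C3*airybi(b), b)


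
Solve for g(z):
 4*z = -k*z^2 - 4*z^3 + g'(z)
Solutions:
 g(z) = C1 + k*z^3/3 + z^4 + 2*z^2


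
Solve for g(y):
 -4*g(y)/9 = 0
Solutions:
 g(y) = 0


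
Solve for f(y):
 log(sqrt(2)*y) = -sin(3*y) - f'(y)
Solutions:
 f(y) = C1 - y*log(y) - y*log(2)/2 + y + cos(3*y)/3


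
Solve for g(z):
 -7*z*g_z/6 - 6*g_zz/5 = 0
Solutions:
 g(z) = C1 + C2*erf(sqrt(70)*z/12)


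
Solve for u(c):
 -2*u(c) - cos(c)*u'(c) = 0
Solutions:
 u(c) = C1*(sin(c) - 1)/(sin(c) + 1)


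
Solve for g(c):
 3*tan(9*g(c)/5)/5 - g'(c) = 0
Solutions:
 g(c) = -5*asin(C1*exp(27*c/25))/9 + 5*pi/9
 g(c) = 5*asin(C1*exp(27*c/25))/9


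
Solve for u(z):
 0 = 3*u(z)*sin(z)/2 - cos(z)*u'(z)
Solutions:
 u(z) = C1/cos(z)^(3/2)


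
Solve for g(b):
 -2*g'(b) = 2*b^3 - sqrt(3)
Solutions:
 g(b) = C1 - b^4/4 + sqrt(3)*b/2


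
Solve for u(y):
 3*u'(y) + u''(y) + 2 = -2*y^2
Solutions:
 u(y) = C1 + C2*exp(-3*y) - 2*y^3/9 + 2*y^2/9 - 22*y/27


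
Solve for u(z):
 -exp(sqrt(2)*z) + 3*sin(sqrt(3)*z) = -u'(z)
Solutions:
 u(z) = C1 + sqrt(2)*exp(sqrt(2)*z)/2 + sqrt(3)*cos(sqrt(3)*z)


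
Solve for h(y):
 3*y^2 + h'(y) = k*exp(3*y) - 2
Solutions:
 h(y) = C1 + k*exp(3*y)/3 - y^3 - 2*y


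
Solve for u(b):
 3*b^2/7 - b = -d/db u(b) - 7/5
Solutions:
 u(b) = C1 - b^3/7 + b^2/2 - 7*b/5


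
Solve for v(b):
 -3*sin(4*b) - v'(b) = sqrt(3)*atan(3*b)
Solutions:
 v(b) = C1 - sqrt(3)*(b*atan(3*b) - log(9*b^2 + 1)/6) + 3*cos(4*b)/4


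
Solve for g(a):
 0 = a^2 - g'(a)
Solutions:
 g(a) = C1 + a^3/3


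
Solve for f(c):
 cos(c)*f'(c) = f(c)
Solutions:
 f(c) = C1*sqrt(sin(c) + 1)/sqrt(sin(c) - 1)


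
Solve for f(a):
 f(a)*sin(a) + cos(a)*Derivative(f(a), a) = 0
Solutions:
 f(a) = C1*cos(a)


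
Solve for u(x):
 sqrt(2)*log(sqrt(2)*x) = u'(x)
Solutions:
 u(x) = C1 + sqrt(2)*x*log(x) - sqrt(2)*x + sqrt(2)*x*log(2)/2


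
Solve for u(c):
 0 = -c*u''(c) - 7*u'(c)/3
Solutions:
 u(c) = C1 + C2/c^(4/3)


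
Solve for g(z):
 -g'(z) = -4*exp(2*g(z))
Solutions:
 g(z) = log(-sqrt(-1/(C1 + 4*z))) - log(2)/2
 g(z) = log(-1/(C1 + 4*z))/2 - log(2)/2


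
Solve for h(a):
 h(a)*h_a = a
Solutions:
 h(a) = -sqrt(C1 + a^2)
 h(a) = sqrt(C1 + a^2)


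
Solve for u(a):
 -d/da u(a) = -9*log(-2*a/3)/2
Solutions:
 u(a) = C1 + 9*a*log(-a)/2 + 9*a*(-log(3) - 1 + log(2))/2


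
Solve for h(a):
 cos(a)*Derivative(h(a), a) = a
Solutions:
 h(a) = C1 + Integral(a/cos(a), a)


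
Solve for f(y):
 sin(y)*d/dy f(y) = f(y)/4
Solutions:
 f(y) = C1*(cos(y) - 1)^(1/8)/(cos(y) + 1)^(1/8)


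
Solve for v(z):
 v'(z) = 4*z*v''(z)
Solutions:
 v(z) = C1 + C2*z^(5/4)


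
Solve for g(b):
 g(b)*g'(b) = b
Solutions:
 g(b) = -sqrt(C1 + b^2)
 g(b) = sqrt(C1 + b^2)


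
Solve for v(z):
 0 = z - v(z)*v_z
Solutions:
 v(z) = -sqrt(C1 + z^2)
 v(z) = sqrt(C1 + z^2)


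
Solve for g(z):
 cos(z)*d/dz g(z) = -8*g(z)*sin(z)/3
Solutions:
 g(z) = C1*cos(z)^(8/3)


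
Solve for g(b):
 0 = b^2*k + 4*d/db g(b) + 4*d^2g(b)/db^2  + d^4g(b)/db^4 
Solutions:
 g(b) = C1 + C2*exp(-6^(1/3)*b*(-(9 + sqrt(129))^(1/3) + 2*6^(1/3)/(9 + sqrt(129))^(1/3))/6)*sin(2^(1/3)*3^(1/6)*b*(2^(1/3)/(9 + sqrt(129))^(1/3) + 3^(2/3)*(9 + sqrt(129))^(1/3)/6)) + C3*exp(-6^(1/3)*b*(-(9 + sqrt(129))^(1/3) + 2*6^(1/3)/(9 + sqrt(129))^(1/3))/6)*cos(2^(1/3)*3^(1/6)*b*(2^(1/3)/(9 + sqrt(129))^(1/3) + 3^(2/3)*(9 + sqrt(129))^(1/3)/6)) + C4*exp(6^(1/3)*b*(-(9 + sqrt(129))^(1/3) + 2*6^(1/3)/(9 + sqrt(129))^(1/3))/3) - b^3*k/12 + b^2*k/4 - b*k/2


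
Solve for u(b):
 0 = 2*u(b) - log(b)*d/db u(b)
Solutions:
 u(b) = C1*exp(2*li(b))


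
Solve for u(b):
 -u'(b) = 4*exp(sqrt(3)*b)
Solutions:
 u(b) = C1 - 4*sqrt(3)*exp(sqrt(3)*b)/3


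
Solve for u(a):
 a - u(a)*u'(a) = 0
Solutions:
 u(a) = -sqrt(C1 + a^2)
 u(a) = sqrt(C1 + a^2)


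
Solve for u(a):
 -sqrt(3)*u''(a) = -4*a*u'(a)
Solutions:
 u(a) = C1 + C2*erfi(sqrt(2)*3^(3/4)*a/3)


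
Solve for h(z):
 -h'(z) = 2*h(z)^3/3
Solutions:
 h(z) = -sqrt(6)*sqrt(-1/(C1 - 2*z))/2
 h(z) = sqrt(6)*sqrt(-1/(C1 - 2*z))/2


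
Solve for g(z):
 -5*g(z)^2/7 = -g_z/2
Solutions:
 g(z) = -7/(C1 + 10*z)


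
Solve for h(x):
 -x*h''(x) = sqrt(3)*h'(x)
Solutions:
 h(x) = C1 + C2*x^(1 - sqrt(3))


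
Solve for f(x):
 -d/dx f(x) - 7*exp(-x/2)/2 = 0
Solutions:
 f(x) = C1 + 7*exp(-x/2)


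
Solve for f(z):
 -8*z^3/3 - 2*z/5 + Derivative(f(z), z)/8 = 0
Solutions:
 f(z) = C1 + 16*z^4/3 + 8*z^2/5
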